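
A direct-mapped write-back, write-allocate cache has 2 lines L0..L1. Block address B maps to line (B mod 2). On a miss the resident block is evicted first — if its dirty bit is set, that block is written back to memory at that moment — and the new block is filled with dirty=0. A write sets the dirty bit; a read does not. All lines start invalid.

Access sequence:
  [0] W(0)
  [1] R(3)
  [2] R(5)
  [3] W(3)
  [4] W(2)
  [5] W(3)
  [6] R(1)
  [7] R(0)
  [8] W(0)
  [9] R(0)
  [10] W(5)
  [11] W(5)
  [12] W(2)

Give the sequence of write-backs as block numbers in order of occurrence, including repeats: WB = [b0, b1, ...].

0: W B0 → L0 miss [D]
1: R B3 → L1 miss [-]
2: R B5 → L1 miss [-]
3: W B3 → L1 miss [D]
4: W B2 → L0 miss wb→B0 [D]
5: W B3 → L1 hit [D]
6: R B1 → L1 miss wb→B3 [-]
7: R B0 → L0 miss wb→B2 [-]
8: W B0 → L0 hit [D]
9: R B0 → L0 hit [D]
10: W B5 → L1 miss [D]
11: W B5 → L1 hit [D]
12: W B2 → L0 miss wb→B0 [D]

WB = [0, 3, 2, 0]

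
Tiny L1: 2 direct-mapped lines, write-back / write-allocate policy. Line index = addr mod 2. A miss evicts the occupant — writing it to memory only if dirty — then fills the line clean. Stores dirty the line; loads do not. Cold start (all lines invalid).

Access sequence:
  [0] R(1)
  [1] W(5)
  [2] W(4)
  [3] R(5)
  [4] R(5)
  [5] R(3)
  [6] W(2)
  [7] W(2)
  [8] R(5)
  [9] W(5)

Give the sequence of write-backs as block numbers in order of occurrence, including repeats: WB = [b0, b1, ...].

  0 | R B1 → L1 miss [-]
  1 | W B5 → L1 miss [D]
  2 | W B4 → L0 miss [D]
  3 | R B5 → L1 hit [D]
  4 | R B5 → L1 hit [D]
  5 | R B3 → L1 miss wb→B5 [-]
  6 | W B2 → L0 miss wb→B4 [D]
  7 | W B2 → L0 hit [D]
  8 | R B5 → L1 miss [-]
  9 | W B5 → L1 hit [D]

WB = [5, 4]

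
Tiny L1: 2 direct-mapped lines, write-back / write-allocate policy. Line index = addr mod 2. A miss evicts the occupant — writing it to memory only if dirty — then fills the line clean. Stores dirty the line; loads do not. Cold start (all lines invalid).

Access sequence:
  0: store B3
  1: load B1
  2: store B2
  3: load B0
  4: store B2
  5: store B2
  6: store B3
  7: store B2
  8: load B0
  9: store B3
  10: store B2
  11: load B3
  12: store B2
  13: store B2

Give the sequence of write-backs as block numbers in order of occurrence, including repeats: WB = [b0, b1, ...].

WB = [3, 2, 2]

0: W B3 -> L1 miss  d=D]
1: R B1 -> L1 miss wb->B3  d=-]
2: W B2 -> L0 miss  d=D]
3: R B0 -> L0 miss wb->B2  d=-]
4: W B2 -> L0 miss  d=D]
5: W B2 -> L0 hit  d=D]
6: W B3 -> L1 miss  d=D]
7: W B2 -> L0 hit  d=D]
8: R B0 -> L0 miss wb->B2  d=-]
9: W B3 -> L1 hit  d=D]
10: W B2 -> L0 miss  d=D]
11: R B3 -> L1 hit  d=D]
12: W B2 -> L0 hit  d=D]
13: W B2 -> L0 hit  d=D]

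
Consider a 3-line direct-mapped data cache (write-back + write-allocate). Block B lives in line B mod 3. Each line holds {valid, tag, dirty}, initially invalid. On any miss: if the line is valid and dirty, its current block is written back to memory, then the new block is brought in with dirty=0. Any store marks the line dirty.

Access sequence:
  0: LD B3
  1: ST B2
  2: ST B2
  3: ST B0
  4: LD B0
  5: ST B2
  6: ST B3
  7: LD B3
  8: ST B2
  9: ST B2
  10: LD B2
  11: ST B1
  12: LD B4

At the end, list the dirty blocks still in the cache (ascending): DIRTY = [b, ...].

0: R B3 -> L0 miss  d=-]
1: W B2 -> L2 miss  d=D]
2: W B2 -> L2 hit  d=D]
3: W B0 -> L0 miss  d=D]
4: R B0 -> L0 hit  d=D]
5: W B2 -> L2 hit  d=D]
6: W B3 -> L0 miss wb->B0  d=D]
7: R B3 -> L0 hit  d=D]
8: W B2 -> L2 hit  d=D]
9: W B2 -> L2 hit  d=D]
10: R B2 -> L2 hit  d=D]
11: W B1 -> L1 miss  d=D]
12: R B4 -> L1 miss wb->B1  d=-]

DIRTY = [2, 3]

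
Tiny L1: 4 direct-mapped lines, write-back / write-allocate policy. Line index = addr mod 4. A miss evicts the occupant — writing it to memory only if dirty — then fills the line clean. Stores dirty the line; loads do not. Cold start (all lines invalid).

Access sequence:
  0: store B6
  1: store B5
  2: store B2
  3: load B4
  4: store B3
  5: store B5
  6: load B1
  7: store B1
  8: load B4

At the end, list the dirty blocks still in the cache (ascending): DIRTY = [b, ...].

DIRTY = [1, 2, 3]

0: W B6 → L2 miss [D]
1: W B5 → L1 miss [D]
2: W B2 → L2 miss wb→B6 [D]
3: R B4 → L0 miss [-]
4: W B3 → L3 miss [D]
5: W B5 → L1 hit [D]
6: R B1 → L1 miss wb→B5 [-]
7: W B1 → L1 hit [D]
8: R B4 → L0 hit [-]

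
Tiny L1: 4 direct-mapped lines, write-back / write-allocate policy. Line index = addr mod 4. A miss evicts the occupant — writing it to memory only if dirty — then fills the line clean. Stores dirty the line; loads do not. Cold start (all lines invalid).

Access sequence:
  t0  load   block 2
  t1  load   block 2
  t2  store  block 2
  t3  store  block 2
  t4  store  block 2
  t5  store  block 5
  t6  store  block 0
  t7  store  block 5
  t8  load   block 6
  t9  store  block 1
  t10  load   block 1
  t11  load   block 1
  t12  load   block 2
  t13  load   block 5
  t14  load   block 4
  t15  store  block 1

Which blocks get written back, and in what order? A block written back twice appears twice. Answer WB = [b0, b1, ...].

0: R B2 → L2 miss [-]
1: R B2 → L2 hit [-]
2: W B2 → L2 hit [D]
3: W B2 → L2 hit [D]
4: W B2 → L2 hit [D]
5: W B5 → L1 miss [D]
6: W B0 → L0 miss [D]
7: W B5 → L1 hit [D]
8: R B6 → L2 miss wb→B2 [-]
9: W B1 → L1 miss wb→B5 [D]
10: R B1 → L1 hit [D]
11: R B1 → L1 hit [D]
12: R B2 → L2 miss [-]
13: R B5 → L1 miss wb→B1 [-]
14: R B4 → L0 miss wb→B0 [-]
15: W B1 → L1 miss [D]

WB = [2, 5, 1, 0]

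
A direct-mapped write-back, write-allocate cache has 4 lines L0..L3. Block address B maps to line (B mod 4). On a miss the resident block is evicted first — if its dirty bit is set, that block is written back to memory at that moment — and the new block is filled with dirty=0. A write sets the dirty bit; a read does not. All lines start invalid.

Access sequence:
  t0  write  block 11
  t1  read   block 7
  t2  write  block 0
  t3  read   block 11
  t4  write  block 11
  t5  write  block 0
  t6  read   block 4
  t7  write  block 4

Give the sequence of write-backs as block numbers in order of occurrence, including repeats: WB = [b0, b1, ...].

WB = [11, 0]

  0 | W B11 → L3 miss [D]
  1 | R B7 → L3 miss wb→B11 [-]
  2 | W B0 → L0 miss [D]
  3 | R B11 → L3 miss [-]
  4 | W B11 → L3 hit [D]
  5 | W B0 → L0 hit [D]
  6 | R B4 → L0 miss wb→B0 [-]
  7 | W B4 → L0 hit [D]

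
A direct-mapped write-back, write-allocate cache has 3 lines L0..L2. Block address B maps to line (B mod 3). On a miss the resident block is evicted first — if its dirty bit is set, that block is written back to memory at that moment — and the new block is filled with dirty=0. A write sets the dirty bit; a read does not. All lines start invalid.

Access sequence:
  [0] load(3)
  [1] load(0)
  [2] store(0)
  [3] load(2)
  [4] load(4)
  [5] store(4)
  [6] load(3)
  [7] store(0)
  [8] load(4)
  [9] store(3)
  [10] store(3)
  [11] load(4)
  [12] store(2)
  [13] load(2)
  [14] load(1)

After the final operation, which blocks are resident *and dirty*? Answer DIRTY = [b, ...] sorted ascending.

DIRTY = [2, 3]

0: R B3 -> L0 miss  d=-]
1: R B0 -> L0 miss  d=-]
2: W B0 -> L0 hit  d=D]
3: R B2 -> L2 miss  d=-]
4: R B4 -> L1 miss  d=-]
5: W B4 -> L1 hit  d=D]
6: R B3 -> L0 miss wb->B0  d=-]
7: W B0 -> L0 miss  d=D]
8: R B4 -> L1 hit  d=D]
9: W B3 -> L0 miss wb->B0  d=D]
10: W B3 -> L0 hit  d=D]
11: R B4 -> L1 hit  d=D]
12: W B2 -> L2 hit  d=D]
13: R B2 -> L2 hit  d=D]
14: R B1 -> L1 miss wb->B4  d=-]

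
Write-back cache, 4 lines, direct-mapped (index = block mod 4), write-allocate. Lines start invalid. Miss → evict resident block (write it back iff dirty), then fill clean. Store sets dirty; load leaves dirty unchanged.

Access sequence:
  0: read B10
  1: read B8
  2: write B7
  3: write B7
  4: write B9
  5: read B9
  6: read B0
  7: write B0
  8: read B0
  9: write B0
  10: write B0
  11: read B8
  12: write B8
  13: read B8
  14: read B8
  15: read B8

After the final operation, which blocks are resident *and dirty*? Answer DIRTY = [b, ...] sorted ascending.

0: R B10 -> L2 miss  d=-]
1: R B8 -> L0 miss  d=-]
2: W B7 -> L3 miss  d=D]
3: W B7 -> L3 hit  d=D]
4: W B9 -> L1 miss  d=D]
5: R B9 -> L1 hit  d=D]
6: R B0 -> L0 miss  d=-]
7: W B0 -> L0 hit  d=D]
8: R B0 -> L0 hit  d=D]
9: W B0 -> L0 hit  d=D]
10: W B0 -> L0 hit  d=D]
11: R B8 -> L0 miss wb->B0  d=-]
12: W B8 -> L0 hit  d=D]
13: R B8 -> L0 hit  d=D]
14: R B8 -> L0 hit  d=D]
15: R B8 -> L0 hit  d=D]

DIRTY = [7, 8, 9]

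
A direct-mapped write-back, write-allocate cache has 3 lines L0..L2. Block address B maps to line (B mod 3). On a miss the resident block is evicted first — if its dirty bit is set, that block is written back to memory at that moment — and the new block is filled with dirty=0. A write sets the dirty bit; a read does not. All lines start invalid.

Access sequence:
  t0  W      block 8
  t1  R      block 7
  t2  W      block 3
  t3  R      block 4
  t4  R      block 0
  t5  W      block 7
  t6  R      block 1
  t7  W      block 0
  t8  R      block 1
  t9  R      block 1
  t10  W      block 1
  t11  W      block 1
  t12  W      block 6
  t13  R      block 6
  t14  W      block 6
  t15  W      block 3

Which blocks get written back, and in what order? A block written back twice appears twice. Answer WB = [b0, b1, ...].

WB = [3, 7, 0, 6]

  0 | W B8 → L2 miss [D]
  1 | R B7 → L1 miss [-]
  2 | W B3 → L0 miss [D]
  3 | R B4 → L1 miss [-]
  4 | R B0 → L0 miss wb→B3 [-]
  5 | W B7 → L1 miss [D]
  6 | R B1 → L1 miss wb→B7 [-]
  7 | W B0 → L0 hit [D]
  8 | R B1 → L1 hit [-]
  9 | R B1 → L1 hit [-]
  10 | W B1 → L1 hit [D]
  11 | W B1 → L1 hit [D]
  12 | W B6 → L0 miss wb→B0 [D]
  13 | R B6 → L0 hit [D]
  14 | W B6 → L0 hit [D]
  15 | W B3 → L0 miss wb→B6 [D]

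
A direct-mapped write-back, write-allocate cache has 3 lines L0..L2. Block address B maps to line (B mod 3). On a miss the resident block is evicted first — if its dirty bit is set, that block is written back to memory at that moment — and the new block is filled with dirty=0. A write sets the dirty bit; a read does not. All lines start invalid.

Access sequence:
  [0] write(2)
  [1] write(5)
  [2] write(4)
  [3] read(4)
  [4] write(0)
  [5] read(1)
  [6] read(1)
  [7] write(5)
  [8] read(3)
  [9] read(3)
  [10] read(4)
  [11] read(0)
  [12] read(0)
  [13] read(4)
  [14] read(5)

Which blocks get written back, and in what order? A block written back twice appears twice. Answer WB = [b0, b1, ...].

WB = [2, 4, 0]

  0 | W B2 → L2 miss [D]
  1 | W B5 → L2 miss wb→B2 [D]
  2 | W B4 → L1 miss [D]
  3 | R B4 → L1 hit [D]
  4 | W B0 → L0 miss [D]
  5 | R B1 → L1 miss wb→B4 [-]
  6 | R B1 → L1 hit [-]
  7 | W B5 → L2 hit [D]
  8 | R B3 → L0 miss wb→B0 [-]
  9 | R B3 → L0 hit [-]
  10 | R B4 → L1 miss [-]
  11 | R B0 → L0 miss [-]
  12 | R B0 → L0 hit [-]
  13 | R B4 → L1 hit [-]
  14 | R B5 → L2 hit [D]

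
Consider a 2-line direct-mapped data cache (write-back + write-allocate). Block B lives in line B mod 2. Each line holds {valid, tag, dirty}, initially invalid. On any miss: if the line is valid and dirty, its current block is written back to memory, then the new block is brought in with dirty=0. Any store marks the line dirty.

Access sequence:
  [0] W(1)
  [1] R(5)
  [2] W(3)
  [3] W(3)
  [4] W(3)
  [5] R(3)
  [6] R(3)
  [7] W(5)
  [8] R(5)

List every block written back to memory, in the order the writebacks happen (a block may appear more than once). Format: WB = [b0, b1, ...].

  0 | W B1 → L1 miss [D]
  1 | R B5 → L1 miss wb→B1 [-]
  2 | W B3 → L1 miss [D]
  3 | W B3 → L1 hit [D]
  4 | W B3 → L1 hit [D]
  5 | R B3 → L1 hit [D]
  6 | R B3 → L1 hit [D]
  7 | W B5 → L1 miss wb→B3 [D]
  8 | R B5 → L1 hit [D]

WB = [1, 3]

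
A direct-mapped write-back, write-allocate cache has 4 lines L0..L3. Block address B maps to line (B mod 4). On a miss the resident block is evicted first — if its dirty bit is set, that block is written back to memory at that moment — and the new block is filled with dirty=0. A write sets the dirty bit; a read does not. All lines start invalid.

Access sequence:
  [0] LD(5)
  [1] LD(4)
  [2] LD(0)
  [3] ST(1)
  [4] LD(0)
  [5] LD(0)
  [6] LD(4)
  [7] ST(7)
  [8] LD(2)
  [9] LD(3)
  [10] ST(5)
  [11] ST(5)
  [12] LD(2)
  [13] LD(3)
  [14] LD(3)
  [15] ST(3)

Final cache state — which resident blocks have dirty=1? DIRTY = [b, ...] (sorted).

  0 | R B5 → L1 miss [-]
  1 | R B4 → L0 miss [-]
  2 | R B0 → L0 miss [-]
  3 | W B1 → L1 miss [D]
  4 | R B0 → L0 hit [-]
  5 | R B0 → L0 hit [-]
  6 | R B4 → L0 miss [-]
  7 | W B7 → L3 miss [D]
  8 | R B2 → L2 miss [-]
  9 | R B3 → L3 miss wb→B7 [-]
  10 | W B5 → L1 miss wb→B1 [D]
  11 | W B5 → L1 hit [D]
  12 | R B2 → L2 hit [-]
  13 | R B3 → L3 hit [-]
  14 | R B3 → L3 hit [-]
  15 | W B3 → L3 hit [D]

DIRTY = [3, 5]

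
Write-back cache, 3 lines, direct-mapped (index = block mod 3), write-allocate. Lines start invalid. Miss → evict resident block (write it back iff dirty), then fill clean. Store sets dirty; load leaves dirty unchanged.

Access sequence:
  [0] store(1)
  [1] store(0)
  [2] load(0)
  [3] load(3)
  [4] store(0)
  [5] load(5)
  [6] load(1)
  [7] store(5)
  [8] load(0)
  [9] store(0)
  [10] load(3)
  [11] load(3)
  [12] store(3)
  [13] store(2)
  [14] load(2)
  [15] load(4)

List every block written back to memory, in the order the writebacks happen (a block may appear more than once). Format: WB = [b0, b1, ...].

WB = [0, 0, 5, 1]

  0 | W B1 → L1 miss [D]
  1 | W B0 → L0 miss [D]
  2 | R B0 → L0 hit [D]
  3 | R B3 → L0 miss wb→B0 [-]
  4 | W B0 → L0 miss [D]
  5 | R B5 → L2 miss [-]
  6 | R B1 → L1 hit [D]
  7 | W B5 → L2 hit [D]
  8 | R B0 → L0 hit [D]
  9 | W B0 → L0 hit [D]
  10 | R B3 → L0 miss wb→B0 [-]
  11 | R B3 → L0 hit [-]
  12 | W B3 → L0 hit [D]
  13 | W B2 → L2 miss wb→B5 [D]
  14 | R B2 → L2 hit [D]
  15 | R B4 → L1 miss wb→B1 [-]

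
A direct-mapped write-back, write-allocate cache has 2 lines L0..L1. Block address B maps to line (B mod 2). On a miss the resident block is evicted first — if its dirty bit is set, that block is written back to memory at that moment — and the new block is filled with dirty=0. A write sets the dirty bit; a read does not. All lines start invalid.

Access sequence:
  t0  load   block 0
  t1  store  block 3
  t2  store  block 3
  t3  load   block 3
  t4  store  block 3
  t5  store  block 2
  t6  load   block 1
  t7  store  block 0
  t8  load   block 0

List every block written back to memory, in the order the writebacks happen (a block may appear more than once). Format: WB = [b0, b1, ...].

0: R B0 → L0 miss [-]
1: W B3 → L1 miss [D]
2: W B3 → L1 hit [D]
3: R B3 → L1 hit [D]
4: W B3 → L1 hit [D]
5: W B2 → L0 miss [D]
6: R B1 → L1 miss wb→B3 [-]
7: W B0 → L0 miss wb→B2 [D]
8: R B0 → L0 hit [D]

WB = [3, 2]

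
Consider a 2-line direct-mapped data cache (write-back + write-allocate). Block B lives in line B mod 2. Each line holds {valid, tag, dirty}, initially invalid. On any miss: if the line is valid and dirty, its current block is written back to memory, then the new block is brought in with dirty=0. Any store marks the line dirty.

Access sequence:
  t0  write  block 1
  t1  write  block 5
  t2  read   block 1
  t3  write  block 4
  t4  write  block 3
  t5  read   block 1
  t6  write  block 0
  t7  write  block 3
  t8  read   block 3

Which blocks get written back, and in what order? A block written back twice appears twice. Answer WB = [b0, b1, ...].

WB = [1, 5, 3, 4]

0: W B1 -> L1 miss  d=D]
1: W B5 -> L1 miss wb->B1  d=D]
2: R B1 -> L1 miss wb->B5  d=-]
3: W B4 -> L0 miss  d=D]
4: W B3 -> L1 miss  d=D]
5: R B1 -> L1 miss wb->B3  d=-]
6: W B0 -> L0 miss wb->B4  d=D]
7: W B3 -> L1 miss  d=D]
8: R B3 -> L1 hit  d=D]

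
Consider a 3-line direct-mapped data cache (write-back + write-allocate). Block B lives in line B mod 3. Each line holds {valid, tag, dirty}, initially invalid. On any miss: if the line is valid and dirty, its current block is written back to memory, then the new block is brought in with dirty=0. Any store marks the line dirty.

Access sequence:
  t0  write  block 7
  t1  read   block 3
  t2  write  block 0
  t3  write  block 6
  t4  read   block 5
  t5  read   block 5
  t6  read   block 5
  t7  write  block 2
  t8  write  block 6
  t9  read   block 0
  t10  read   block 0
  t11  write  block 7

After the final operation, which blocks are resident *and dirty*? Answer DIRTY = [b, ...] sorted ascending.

0: W B7 -> L1 miss  d=D]
1: R B3 -> L0 miss  d=-]
2: W B0 -> L0 miss  d=D]
3: W B6 -> L0 miss wb->B0  d=D]
4: R B5 -> L2 miss  d=-]
5: R B5 -> L2 hit  d=-]
6: R B5 -> L2 hit  d=-]
7: W B2 -> L2 miss  d=D]
8: W B6 -> L0 hit  d=D]
9: R B0 -> L0 miss wb->B6  d=-]
10: R B0 -> L0 hit  d=-]
11: W B7 -> L1 hit  d=D]

DIRTY = [2, 7]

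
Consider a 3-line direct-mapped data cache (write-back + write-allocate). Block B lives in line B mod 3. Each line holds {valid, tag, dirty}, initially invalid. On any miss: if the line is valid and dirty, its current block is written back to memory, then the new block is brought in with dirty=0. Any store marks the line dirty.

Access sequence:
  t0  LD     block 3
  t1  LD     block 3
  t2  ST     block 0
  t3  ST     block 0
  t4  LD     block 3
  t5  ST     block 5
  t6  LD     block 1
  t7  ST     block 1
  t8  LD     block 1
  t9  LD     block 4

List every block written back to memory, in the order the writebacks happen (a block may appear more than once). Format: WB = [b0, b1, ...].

WB = [0, 1]

  0 | R B3 → L0 miss [-]
  1 | R B3 → L0 hit [-]
  2 | W B0 → L0 miss [D]
  3 | W B0 → L0 hit [D]
  4 | R B3 → L0 miss wb→B0 [-]
  5 | W B5 → L2 miss [D]
  6 | R B1 → L1 miss [-]
  7 | W B1 → L1 hit [D]
  8 | R B1 → L1 hit [D]
  9 | R B4 → L1 miss wb→B1 [-]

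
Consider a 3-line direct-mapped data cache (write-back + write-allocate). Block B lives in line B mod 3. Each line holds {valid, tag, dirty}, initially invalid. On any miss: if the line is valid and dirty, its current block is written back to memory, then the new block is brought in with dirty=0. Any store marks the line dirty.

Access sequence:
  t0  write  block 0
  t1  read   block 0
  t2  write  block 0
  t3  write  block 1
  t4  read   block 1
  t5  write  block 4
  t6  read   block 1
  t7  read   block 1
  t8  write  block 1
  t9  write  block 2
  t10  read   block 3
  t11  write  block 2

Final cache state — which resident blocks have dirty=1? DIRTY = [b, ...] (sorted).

DIRTY = [1, 2]

0: W B0 -> L0 miss  d=D]
1: R B0 -> L0 hit  d=D]
2: W B0 -> L0 hit  d=D]
3: W B1 -> L1 miss  d=D]
4: R B1 -> L1 hit  d=D]
5: W B4 -> L1 miss wb->B1  d=D]
6: R B1 -> L1 miss wb->B4  d=-]
7: R B1 -> L1 hit  d=-]
8: W B1 -> L1 hit  d=D]
9: W B2 -> L2 miss  d=D]
10: R B3 -> L0 miss wb->B0  d=-]
11: W B2 -> L2 hit  d=D]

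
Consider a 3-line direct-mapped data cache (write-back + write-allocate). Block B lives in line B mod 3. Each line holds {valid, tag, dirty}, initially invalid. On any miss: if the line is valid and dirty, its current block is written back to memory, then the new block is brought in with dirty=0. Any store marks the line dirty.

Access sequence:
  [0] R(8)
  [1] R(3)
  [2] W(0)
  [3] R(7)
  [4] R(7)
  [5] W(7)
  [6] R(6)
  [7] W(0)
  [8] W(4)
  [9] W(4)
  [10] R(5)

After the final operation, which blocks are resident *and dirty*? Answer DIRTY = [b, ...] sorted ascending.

  0 | R B8 → L2 miss [-]
  1 | R B3 → L0 miss [-]
  2 | W B0 → L0 miss [D]
  3 | R B7 → L1 miss [-]
  4 | R B7 → L1 hit [-]
  5 | W B7 → L1 hit [D]
  6 | R B6 → L0 miss wb→B0 [-]
  7 | W B0 → L0 miss [D]
  8 | W B4 → L1 miss wb→B7 [D]
  9 | W B4 → L1 hit [D]
  10 | R B5 → L2 miss [-]

DIRTY = [0, 4]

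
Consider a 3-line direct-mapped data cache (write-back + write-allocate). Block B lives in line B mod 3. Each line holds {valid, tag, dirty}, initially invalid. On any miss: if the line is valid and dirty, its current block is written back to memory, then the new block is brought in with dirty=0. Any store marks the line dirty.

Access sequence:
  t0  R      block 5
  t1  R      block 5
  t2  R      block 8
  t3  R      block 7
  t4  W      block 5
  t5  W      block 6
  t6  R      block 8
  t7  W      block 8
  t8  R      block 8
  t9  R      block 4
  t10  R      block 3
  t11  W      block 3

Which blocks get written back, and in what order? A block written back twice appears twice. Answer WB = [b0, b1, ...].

  0 | R B5 → L2 miss [-]
  1 | R B5 → L2 hit [-]
  2 | R B8 → L2 miss [-]
  3 | R B7 → L1 miss [-]
  4 | W B5 → L2 miss [D]
  5 | W B6 → L0 miss [D]
  6 | R B8 → L2 miss wb→B5 [-]
  7 | W B8 → L2 hit [D]
  8 | R B8 → L2 hit [D]
  9 | R B4 → L1 miss [-]
  10 | R B3 → L0 miss wb→B6 [-]
  11 | W B3 → L0 hit [D]

WB = [5, 6]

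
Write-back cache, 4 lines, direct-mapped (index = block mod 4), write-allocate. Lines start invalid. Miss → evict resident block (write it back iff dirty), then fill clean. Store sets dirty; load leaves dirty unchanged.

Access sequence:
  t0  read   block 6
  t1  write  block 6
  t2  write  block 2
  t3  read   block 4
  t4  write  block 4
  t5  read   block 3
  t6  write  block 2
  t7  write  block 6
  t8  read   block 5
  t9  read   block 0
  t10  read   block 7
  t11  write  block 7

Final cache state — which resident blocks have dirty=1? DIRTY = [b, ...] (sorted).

0: R B6 -> L2 miss  d=-]
1: W B6 -> L2 hit  d=D]
2: W B2 -> L2 miss wb->B6  d=D]
3: R B4 -> L0 miss  d=-]
4: W B4 -> L0 hit  d=D]
5: R B3 -> L3 miss  d=-]
6: W B2 -> L2 hit  d=D]
7: W B6 -> L2 miss wb->B2  d=D]
8: R B5 -> L1 miss  d=-]
9: R B0 -> L0 miss wb->B4  d=-]
10: R B7 -> L3 miss  d=-]
11: W B7 -> L3 hit  d=D]

DIRTY = [6, 7]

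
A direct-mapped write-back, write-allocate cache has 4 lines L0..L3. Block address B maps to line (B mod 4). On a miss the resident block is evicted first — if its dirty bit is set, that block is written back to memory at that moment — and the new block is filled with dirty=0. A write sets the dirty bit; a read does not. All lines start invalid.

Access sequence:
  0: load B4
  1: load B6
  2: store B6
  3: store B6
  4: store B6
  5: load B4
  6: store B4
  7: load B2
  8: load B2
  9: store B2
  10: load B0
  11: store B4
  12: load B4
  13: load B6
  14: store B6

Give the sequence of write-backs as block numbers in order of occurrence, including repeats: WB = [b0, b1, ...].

0: R B4 → L0 miss [-]
1: R B6 → L2 miss [-]
2: W B6 → L2 hit [D]
3: W B6 → L2 hit [D]
4: W B6 → L2 hit [D]
5: R B4 → L0 hit [-]
6: W B4 → L0 hit [D]
7: R B2 → L2 miss wb→B6 [-]
8: R B2 → L2 hit [-]
9: W B2 → L2 hit [D]
10: R B0 → L0 miss wb→B4 [-]
11: W B4 → L0 miss [D]
12: R B4 → L0 hit [D]
13: R B6 → L2 miss wb→B2 [-]
14: W B6 → L2 hit [D]

WB = [6, 4, 2]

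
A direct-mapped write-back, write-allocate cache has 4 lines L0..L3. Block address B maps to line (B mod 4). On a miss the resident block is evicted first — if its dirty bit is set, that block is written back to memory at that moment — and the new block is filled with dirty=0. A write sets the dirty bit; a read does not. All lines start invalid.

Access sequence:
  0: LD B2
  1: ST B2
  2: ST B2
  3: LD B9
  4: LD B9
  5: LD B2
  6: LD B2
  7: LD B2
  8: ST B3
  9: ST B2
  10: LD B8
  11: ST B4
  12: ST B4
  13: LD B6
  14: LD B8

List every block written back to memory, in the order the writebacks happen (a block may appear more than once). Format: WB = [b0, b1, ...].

  0 | R B2 → L2 miss [-]
  1 | W B2 → L2 hit [D]
  2 | W B2 → L2 hit [D]
  3 | R B9 → L1 miss [-]
  4 | R B9 → L1 hit [-]
  5 | R B2 → L2 hit [D]
  6 | R B2 → L2 hit [D]
  7 | R B2 → L2 hit [D]
  8 | W B3 → L3 miss [D]
  9 | W B2 → L2 hit [D]
  10 | R B8 → L0 miss [-]
  11 | W B4 → L0 miss [D]
  12 | W B4 → L0 hit [D]
  13 | R B6 → L2 miss wb→B2 [-]
  14 | R B8 → L0 miss wb→B4 [-]

WB = [2, 4]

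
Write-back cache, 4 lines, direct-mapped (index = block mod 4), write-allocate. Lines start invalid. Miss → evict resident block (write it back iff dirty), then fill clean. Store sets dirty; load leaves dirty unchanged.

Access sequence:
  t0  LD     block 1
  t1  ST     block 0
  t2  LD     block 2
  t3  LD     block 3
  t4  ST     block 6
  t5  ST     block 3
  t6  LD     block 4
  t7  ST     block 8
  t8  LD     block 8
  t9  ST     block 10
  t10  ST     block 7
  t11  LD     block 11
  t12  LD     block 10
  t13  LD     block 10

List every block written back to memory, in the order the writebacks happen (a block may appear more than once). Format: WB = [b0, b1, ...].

WB = [0, 6, 3, 7]

0: R B1 → L1 miss [-]
1: W B0 → L0 miss [D]
2: R B2 → L2 miss [-]
3: R B3 → L3 miss [-]
4: W B6 → L2 miss [D]
5: W B3 → L3 hit [D]
6: R B4 → L0 miss wb→B0 [-]
7: W B8 → L0 miss [D]
8: R B8 → L0 hit [D]
9: W B10 → L2 miss wb→B6 [D]
10: W B7 → L3 miss wb→B3 [D]
11: R B11 → L3 miss wb→B7 [-]
12: R B10 → L2 hit [D]
13: R B10 → L2 hit [D]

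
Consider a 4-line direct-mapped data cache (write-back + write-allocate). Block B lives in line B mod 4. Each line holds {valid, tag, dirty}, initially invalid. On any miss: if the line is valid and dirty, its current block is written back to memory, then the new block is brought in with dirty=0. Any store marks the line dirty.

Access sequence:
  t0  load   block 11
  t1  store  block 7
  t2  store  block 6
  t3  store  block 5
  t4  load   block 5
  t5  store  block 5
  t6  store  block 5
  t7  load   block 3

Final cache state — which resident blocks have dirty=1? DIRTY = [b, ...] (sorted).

  0 | R B11 → L3 miss [-]
  1 | W B7 → L3 miss [D]
  2 | W B6 → L2 miss [D]
  3 | W B5 → L1 miss [D]
  4 | R B5 → L1 hit [D]
  5 | W B5 → L1 hit [D]
  6 | W B5 → L1 hit [D]
  7 | R B3 → L3 miss wb→B7 [-]

DIRTY = [5, 6]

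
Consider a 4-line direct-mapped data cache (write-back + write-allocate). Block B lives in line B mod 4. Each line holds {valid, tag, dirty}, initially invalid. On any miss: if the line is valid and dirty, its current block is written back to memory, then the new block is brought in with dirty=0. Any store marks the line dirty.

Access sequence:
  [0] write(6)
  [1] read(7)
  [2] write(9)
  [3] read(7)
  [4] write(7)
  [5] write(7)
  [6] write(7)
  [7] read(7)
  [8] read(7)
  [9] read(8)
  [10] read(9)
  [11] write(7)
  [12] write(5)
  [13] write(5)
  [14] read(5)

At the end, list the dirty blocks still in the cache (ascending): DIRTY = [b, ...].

0: W B6 -> L2 miss  d=D]
1: R B7 -> L3 miss  d=-]
2: W B9 -> L1 miss  d=D]
3: R B7 -> L3 hit  d=-]
4: W B7 -> L3 hit  d=D]
5: W B7 -> L3 hit  d=D]
6: W B7 -> L3 hit  d=D]
7: R B7 -> L3 hit  d=D]
8: R B7 -> L3 hit  d=D]
9: R B8 -> L0 miss  d=-]
10: R B9 -> L1 hit  d=D]
11: W B7 -> L3 hit  d=D]
12: W B5 -> L1 miss wb->B9  d=D]
13: W B5 -> L1 hit  d=D]
14: R B5 -> L1 hit  d=D]

DIRTY = [5, 6, 7]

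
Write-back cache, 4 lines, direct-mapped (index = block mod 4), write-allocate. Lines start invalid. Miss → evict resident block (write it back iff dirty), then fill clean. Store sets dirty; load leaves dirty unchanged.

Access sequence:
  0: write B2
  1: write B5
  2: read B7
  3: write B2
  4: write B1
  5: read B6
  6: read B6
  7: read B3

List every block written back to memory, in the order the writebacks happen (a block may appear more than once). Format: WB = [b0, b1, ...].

0: W B2 → L2 miss [D]
1: W B5 → L1 miss [D]
2: R B7 → L3 miss [-]
3: W B2 → L2 hit [D]
4: W B1 → L1 miss wb→B5 [D]
5: R B6 → L2 miss wb→B2 [-]
6: R B6 → L2 hit [-]
7: R B3 → L3 miss [-]

WB = [5, 2]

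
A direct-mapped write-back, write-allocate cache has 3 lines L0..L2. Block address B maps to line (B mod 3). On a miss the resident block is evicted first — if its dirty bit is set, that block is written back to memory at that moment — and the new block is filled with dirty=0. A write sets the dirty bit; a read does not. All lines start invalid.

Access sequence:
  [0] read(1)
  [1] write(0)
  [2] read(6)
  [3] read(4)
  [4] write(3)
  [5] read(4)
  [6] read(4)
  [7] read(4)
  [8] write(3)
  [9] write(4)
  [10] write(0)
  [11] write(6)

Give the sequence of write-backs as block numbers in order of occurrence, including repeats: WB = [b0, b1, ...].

WB = [0, 3, 0]

0: R B1 → L1 miss [-]
1: W B0 → L0 miss [D]
2: R B6 → L0 miss wb→B0 [-]
3: R B4 → L1 miss [-]
4: W B3 → L0 miss [D]
5: R B4 → L1 hit [-]
6: R B4 → L1 hit [-]
7: R B4 → L1 hit [-]
8: W B3 → L0 hit [D]
9: W B4 → L1 hit [D]
10: W B0 → L0 miss wb→B3 [D]
11: W B6 → L0 miss wb→B0 [D]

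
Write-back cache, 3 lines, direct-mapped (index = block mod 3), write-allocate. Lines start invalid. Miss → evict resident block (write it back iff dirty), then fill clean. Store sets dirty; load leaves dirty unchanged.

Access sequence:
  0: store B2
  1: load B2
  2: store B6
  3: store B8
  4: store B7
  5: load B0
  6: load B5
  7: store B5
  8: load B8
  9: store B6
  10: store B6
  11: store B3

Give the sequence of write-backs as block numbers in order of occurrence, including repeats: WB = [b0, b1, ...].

WB = [2, 6, 8, 5, 6]

0: W B2 → L2 miss [D]
1: R B2 → L2 hit [D]
2: W B6 → L0 miss [D]
3: W B8 → L2 miss wb→B2 [D]
4: W B7 → L1 miss [D]
5: R B0 → L0 miss wb→B6 [-]
6: R B5 → L2 miss wb→B8 [-]
7: W B5 → L2 hit [D]
8: R B8 → L2 miss wb→B5 [-]
9: W B6 → L0 miss [D]
10: W B6 → L0 hit [D]
11: W B3 → L0 miss wb→B6 [D]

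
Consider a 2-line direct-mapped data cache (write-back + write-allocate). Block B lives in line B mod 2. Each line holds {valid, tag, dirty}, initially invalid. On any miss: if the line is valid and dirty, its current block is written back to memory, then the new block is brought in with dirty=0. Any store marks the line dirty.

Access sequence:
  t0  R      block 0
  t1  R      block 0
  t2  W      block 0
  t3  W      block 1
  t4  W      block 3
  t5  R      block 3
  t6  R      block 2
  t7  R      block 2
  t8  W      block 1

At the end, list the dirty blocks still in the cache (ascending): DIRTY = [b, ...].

0: R B0 → L0 miss [-]
1: R B0 → L0 hit [-]
2: W B0 → L0 hit [D]
3: W B1 → L1 miss [D]
4: W B3 → L1 miss wb→B1 [D]
5: R B3 → L1 hit [D]
6: R B2 → L0 miss wb→B0 [-]
7: R B2 → L0 hit [-]
8: W B1 → L1 miss wb→B3 [D]

DIRTY = [1]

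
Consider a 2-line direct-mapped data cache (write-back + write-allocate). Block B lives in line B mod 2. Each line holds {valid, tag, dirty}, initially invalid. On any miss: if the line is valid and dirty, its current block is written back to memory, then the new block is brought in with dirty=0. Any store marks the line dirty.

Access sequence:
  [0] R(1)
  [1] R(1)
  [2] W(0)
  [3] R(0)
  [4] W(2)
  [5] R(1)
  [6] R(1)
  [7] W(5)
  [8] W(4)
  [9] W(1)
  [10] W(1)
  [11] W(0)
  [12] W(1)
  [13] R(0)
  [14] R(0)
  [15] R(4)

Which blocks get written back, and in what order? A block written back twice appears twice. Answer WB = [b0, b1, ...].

  0 | R B1 → L1 miss [-]
  1 | R B1 → L1 hit [-]
  2 | W B0 → L0 miss [D]
  3 | R B0 → L0 hit [D]
  4 | W B2 → L0 miss wb→B0 [D]
  5 | R B1 → L1 hit [-]
  6 | R B1 → L1 hit [-]
  7 | W B5 → L1 miss [D]
  8 | W B4 → L0 miss wb→B2 [D]
  9 | W B1 → L1 miss wb→B5 [D]
  10 | W B1 → L1 hit [D]
  11 | W B0 → L0 miss wb→B4 [D]
  12 | W B1 → L1 hit [D]
  13 | R B0 → L0 hit [D]
  14 | R B0 → L0 hit [D]
  15 | R B4 → L0 miss wb→B0 [-]

WB = [0, 2, 5, 4, 0]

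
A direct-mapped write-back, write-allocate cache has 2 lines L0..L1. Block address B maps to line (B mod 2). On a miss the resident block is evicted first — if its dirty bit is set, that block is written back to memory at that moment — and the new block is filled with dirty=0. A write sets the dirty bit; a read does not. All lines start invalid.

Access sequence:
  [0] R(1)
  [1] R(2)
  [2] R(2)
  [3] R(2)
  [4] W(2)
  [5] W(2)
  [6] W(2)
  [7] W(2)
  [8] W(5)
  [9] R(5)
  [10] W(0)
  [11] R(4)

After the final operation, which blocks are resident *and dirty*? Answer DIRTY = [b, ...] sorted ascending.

0: R B1 → L1 miss [-]
1: R B2 → L0 miss [-]
2: R B2 → L0 hit [-]
3: R B2 → L0 hit [-]
4: W B2 → L0 hit [D]
5: W B2 → L0 hit [D]
6: W B2 → L0 hit [D]
7: W B2 → L0 hit [D]
8: W B5 → L1 miss [D]
9: R B5 → L1 hit [D]
10: W B0 → L0 miss wb→B2 [D]
11: R B4 → L0 miss wb→B0 [-]

DIRTY = [5]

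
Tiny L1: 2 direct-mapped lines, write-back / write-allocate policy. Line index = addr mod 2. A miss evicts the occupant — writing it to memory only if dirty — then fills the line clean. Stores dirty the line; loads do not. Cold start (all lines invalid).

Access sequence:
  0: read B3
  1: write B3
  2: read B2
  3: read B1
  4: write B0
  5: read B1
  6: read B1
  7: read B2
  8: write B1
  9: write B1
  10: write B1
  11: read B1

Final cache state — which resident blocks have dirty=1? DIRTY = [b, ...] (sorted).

  0 | R B3 → L1 miss [-]
  1 | W B3 → L1 hit [D]
  2 | R B2 → L0 miss [-]
  3 | R B1 → L1 miss wb→B3 [-]
  4 | W B0 → L0 miss [D]
  5 | R B1 → L1 hit [-]
  6 | R B1 → L1 hit [-]
  7 | R B2 → L0 miss wb→B0 [-]
  8 | W B1 → L1 hit [D]
  9 | W B1 → L1 hit [D]
  10 | W B1 → L1 hit [D]
  11 | R B1 → L1 hit [D]

DIRTY = [1]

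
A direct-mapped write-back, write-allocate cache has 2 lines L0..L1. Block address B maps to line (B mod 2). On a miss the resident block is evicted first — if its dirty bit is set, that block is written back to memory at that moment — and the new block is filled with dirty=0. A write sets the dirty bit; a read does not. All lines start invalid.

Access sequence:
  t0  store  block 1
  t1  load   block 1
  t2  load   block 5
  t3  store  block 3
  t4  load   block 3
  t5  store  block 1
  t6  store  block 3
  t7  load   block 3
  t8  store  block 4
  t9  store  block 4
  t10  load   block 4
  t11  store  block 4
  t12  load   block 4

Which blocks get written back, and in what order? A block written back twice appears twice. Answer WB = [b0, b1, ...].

  0 | W B1 → L1 miss [D]
  1 | R B1 → L1 hit [D]
  2 | R B5 → L1 miss wb→B1 [-]
  3 | W B3 → L1 miss [D]
  4 | R B3 → L1 hit [D]
  5 | W B1 → L1 miss wb→B3 [D]
  6 | W B3 → L1 miss wb→B1 [D]
  7 | R B3 → L1 hit [D]
  8 | W B4 → L0 miss [D]
  9 | W B4 → L0 hit [D]
  10 | R B4 → L0 hit [D]
  11 | W B4 → L0 hit [D]
  12 | R B4 → L0 hit [D]

WB = [1, 3, 1]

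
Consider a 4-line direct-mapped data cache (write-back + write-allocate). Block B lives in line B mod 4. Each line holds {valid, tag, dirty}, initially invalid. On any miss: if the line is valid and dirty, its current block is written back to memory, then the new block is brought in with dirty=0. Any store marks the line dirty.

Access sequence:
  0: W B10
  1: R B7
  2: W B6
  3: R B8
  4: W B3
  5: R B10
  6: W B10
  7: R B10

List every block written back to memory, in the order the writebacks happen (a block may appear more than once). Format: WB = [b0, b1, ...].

WB = [10, 6]

0: W B10 -> L2 miss  d=D]
1: R B7 -> L3 miss  d=-]
2: W B6 -> L2 miss wb->B10  d=D]
3: R B8 -> L0 miss  d=-]
4: W B3 -> L3 miss  d=D]
5: R B10 -> L2 miss wb->B6  d=-]
6: W B10 -> L2 hit  d=D]
7: R B10 -> L2 hit  d=D]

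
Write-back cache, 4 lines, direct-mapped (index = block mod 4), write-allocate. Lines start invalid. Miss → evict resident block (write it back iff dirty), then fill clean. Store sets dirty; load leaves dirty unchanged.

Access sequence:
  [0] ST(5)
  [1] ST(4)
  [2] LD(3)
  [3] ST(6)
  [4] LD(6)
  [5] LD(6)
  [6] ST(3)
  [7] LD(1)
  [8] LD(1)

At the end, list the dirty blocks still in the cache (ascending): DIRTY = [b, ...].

0: W B5 → L1 miss [D]
1: W B4 → L0 miss [D]
2: R B3 → L3 miss [-]
3: W B6 → L2 miss [D]
4: R B6 → L2 hit [D]
5: R B6 → L2 hit [D]
6: W B3 → L3 hit [D]
7: R B1 → L1 miss wb→B5 [-]
8: R B1 → L1 hit [-]

DIRTY = [3, 4, 6]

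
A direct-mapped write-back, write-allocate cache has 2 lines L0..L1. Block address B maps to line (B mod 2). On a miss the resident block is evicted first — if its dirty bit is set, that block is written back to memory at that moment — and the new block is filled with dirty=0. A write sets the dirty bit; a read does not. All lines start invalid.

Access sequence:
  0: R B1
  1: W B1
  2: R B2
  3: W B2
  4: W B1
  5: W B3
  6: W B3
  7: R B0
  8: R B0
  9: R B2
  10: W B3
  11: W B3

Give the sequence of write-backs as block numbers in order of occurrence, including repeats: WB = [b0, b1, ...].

WB = [1, 2]

  0 | R B1 → L1 miss [-]
  1 | W B1 → L1 hit [D]
  2 | R B2 → L0 miss [-]
  3 | W B2 → L0 hit [D]
  4 | W B1 → L1 hit [D]
  5 | W B3 → L1 miss wb→B1 [D]
  6 | W B3 → L1 hit [D]
  7 | R B0 → L0 miss wb→B2 [-]
  8 | R B0 → L0 hit [-]
  9 | R B2 → L0 miss [-]
  10 | W B3 → L1 hit [D]
  11 | W B3 → L1 hit [D]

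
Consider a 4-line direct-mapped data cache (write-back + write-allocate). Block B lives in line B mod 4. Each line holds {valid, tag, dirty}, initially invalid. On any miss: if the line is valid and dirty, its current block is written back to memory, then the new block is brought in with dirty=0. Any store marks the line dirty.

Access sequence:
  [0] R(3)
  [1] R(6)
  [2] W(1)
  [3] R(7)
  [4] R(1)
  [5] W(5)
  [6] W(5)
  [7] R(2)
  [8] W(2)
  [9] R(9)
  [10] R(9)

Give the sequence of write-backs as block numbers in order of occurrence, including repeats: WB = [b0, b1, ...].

0: R B3 -> L3 miss  d=-]
1: R B6 -> L2 miss  d=-]
2: W B1 -> L1 miss  d=D]
3: R B7 -> L3 miss  d=-]
4: R B1 -> L1 hit  d=D]
5: W B5 -> L1 miss wb->B1  d=D]
6: W B5 -> L1 hit  d=D]
7: R B2 -> L2 miss  d=-]
8: W B2 -> L2 hit  d=D]
9: R B9 -> L1 miss wb->B5  d=-]
10: R B9 -> L1 hit  d=-]

WB = [1, 5]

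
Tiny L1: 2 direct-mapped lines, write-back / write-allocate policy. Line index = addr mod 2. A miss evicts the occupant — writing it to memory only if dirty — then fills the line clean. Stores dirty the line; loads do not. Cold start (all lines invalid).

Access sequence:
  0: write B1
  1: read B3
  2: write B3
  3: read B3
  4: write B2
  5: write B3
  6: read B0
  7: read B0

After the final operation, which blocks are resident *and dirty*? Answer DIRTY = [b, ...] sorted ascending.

0: W B1 -> L1 miss  d=D]
1: R B3 -> L1 miss wb->B1  d=-]
2: W B3 -> L1 hit  d=D]
3: R B3 -> L1 hit  d=D]
4: W B2 -> L0 miss  d=D]
5: W B3 -> L1 hit  d=D]
6: R B0 -> L0 miss wb->B2  d=-]
7: R B0 -> L0 hit  d=-]

DIRTY = [3]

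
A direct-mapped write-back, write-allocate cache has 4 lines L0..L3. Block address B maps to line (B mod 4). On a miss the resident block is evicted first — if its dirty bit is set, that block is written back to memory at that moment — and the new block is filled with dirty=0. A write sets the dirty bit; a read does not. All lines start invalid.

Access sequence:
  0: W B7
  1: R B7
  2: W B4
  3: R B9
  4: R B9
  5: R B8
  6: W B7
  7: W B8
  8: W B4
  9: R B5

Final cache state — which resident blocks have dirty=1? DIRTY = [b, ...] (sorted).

DIRTY = [4, 7]

0: W B7 -> L3 miss  d=D]
1: R B7 -> L3 hit  d=D]
2: W B4 -> L0 miss  d=D]
3: R B9 -> L1 miss  d=-]
4: R B9 -> L1 hit  d=-]
5: R B8 -> L0 miss wb->B4  d=-]
6: W B7 -> L3 hit  d=D]
7: W B8 -> L0 hit  d=D]
8: W B4 -> L0 miss wb->B8  d=D]
9: R B5 -> L1 miss  d=-]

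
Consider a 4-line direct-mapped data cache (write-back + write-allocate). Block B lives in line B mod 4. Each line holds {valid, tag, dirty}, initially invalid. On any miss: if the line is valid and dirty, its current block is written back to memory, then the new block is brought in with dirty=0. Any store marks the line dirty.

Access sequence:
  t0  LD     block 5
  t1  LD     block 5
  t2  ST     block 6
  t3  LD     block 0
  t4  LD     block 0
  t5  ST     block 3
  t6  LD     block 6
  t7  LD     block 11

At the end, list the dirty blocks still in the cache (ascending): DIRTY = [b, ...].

DIRTY = [6]

0: R B5 → L1 miss [-]
1: R B5 → L1 hit [-]
2: W B6 → L2 miss [D]
3: R B0 → L0 miss [-]
4: R B0 → L0 hit [-]
5: W B3 → L3 miss [D]
6: R B6 → L2 hit [D]
7: R B11 → L3 miss wb→B3 [-]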